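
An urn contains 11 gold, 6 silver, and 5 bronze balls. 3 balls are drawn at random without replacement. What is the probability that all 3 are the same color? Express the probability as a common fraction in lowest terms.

39/308

There are C(22,3) = 1540 ways to draw 3 balls.
All same color: C(11,3) + C(6,3) + C(5,3) = 165 + 20 + 10 = 195.
Probability = 195/1540 = 39/308.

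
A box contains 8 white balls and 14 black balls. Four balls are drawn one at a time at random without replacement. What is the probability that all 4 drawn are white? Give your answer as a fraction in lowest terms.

2/209

Multiply the conditional probabilities at each draw: 8/22 · 7/21 · 6/20 · 5/19 = 1680/175560 = 2/209.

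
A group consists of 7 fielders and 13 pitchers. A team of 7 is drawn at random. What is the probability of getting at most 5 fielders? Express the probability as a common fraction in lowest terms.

19357/19380

There are C(20,7) = 77520 ways to choose the 7.
Favorable selections (at most 5 fielders): C(7,0)·C(13,7) + C(7,1)·C(13,6) + C(7,2)·C(13,5) + C(7,3)·C(13,4) + C(7,4)·C(13,3) + C(7,5)·C(13,2) = 1716 + 12012 + 27027 + 25025 + 10010 + 1638 = 77428.
Probability = 77428/77520 = 19357/19380.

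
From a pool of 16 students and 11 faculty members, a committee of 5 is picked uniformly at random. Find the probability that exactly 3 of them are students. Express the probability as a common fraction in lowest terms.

3080/8073

Total number of selections: C(27,5) = 80730.
Selections with exactly 3 students: choose 3 of the 16 students and 2 of the 11 faculty members, C(16,3)·C(11,2) = 560·55 = 30800.
Probability = 30800/80730 = 3080/8073.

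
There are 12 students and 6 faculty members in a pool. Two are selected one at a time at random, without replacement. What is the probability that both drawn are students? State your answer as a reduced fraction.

22/51

Multiply the conditional probabilities at each draw: 12/18 · 11/17 = 132/306 = 22/51.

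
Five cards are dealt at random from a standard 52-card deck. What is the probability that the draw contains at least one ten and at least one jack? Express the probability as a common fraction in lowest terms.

6509/64974

There are C(52,5) = 2598960 possible draws.
By inclusion-exclusion on the complements, draws missing all tens or all jacks: C(48,5) + C(48,5) − C(44,5) = 1712304 + 1712304 − 1086008 = 2338600.
So draws with at least one of each: 2598960 − 2338600 = 260360, probability 260360/2598960 = 6509/64974.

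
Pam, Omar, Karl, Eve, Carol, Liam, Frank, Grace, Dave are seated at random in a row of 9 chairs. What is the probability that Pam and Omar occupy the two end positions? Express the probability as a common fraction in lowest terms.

There are 9! = 362880 arrangements.
Place Pam and Omar at the ends in 2 ways, arrange the remaining 7 in 7! = 5040 ways: 2·5040 = 10080.
Probability = 10080/362880 = 1/36.

1/36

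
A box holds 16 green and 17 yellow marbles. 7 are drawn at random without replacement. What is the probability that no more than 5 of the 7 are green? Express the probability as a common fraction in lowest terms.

15623/16182

There are C(33,7) = 4272048 ways to choose the 7.
Favorable selections (no more than 5 green): C(16,0)·C(17,7) + C(16,1)·C(17,6) + C(16,2)·C(17,5) + C(16,3)·C(17,4) + C(16,4)·C(17,3) + C(16,5)·C(17,2) = 19448 + 198016 + 742560 + 1332800 + 1237600 + 594048 = 4124472.
Probability = 4124472/4272048 = 15623/16182.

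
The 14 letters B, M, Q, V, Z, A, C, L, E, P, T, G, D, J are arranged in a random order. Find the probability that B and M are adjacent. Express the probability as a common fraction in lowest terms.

There are 14! = 87178291200 arrangements.
Treat B and M as a block: 13! arrangements of the blocks × 2 orders within the block = 2·6227020800 = 12454041600.
Probability = 12454041600/87178291200 = 1/7.

1/7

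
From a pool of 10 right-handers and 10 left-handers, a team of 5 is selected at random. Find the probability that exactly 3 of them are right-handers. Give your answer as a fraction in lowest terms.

The sample space is all 5-subsets of the 20: C(20,5) = 15504.
Selections with exactly 3 right-handers: choose 3 of the 10 right-handers and 2 of the 10 left-handers, C(10,3)·C(10,2) = 120·45 = 5400.
Probability = 5400/15504 = 225/646.

225/646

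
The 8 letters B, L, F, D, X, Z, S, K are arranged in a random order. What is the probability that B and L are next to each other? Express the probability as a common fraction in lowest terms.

1/4

There are 8! = 40320 arrangements.
Treat B and L as a block: 7! arrangements of the blocks × 2 orders within the block = 2·5040 = 10080.
Probability = 10080/40320 = 1/4.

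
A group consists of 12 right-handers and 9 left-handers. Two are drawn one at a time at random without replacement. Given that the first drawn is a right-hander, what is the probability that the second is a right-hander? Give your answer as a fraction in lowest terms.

11/20

After removing one right-hander, 20 remain: 11 right-handers and 9 left-handers.
So the probability the next is a right-hander is 11/20.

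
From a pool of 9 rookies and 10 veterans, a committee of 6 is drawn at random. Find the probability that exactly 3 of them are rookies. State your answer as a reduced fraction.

120/323

The sample space is all 6-subsets of the 19: C(19,6) = 27132.
Selections with exactly 3 rookies: choose 3 of the 9 rookies and 3 of the 10 veterans, C(9,3)·C(10,3) = 84·120 = 10080.
Probability = 10080/27132 = 120/323.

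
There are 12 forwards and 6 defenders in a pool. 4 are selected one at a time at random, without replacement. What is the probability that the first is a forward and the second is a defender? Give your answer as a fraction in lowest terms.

4/17

Multiply the conditional probabilities at each draw: 12/18 · 6/17 = 72/306 = 4/17.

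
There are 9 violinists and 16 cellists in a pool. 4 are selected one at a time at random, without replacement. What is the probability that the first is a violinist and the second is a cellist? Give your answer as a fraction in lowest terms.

6/25

Multiply the conditional probabilities at each draw: 9/25 · 16/24 = 144/600 = 6/25.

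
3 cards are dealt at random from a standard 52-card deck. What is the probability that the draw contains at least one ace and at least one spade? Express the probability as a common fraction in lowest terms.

33/260

There are C(52,3) = 22100 possible draws.
By inclusion-exclusion on the complements, draws missing all aces or all spades: C(48,3) + C(39,3) − C(36,3) = 17296 + 9139 − 7140 = 19295.
So draws with at least one of each: 22100 − 19295 = 2805, probability 2805/22100 = 33/260.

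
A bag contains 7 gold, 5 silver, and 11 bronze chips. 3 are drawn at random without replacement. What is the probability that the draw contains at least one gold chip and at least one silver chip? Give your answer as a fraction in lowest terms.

80/253

There are C(23,3) = 1771 possible draws.
By inclusion-exclusion on the complements, draws missing all gold or all silver: C(16,3) + C(18,3) − C(11,3) = 560 + 816 − 165 = 1211.
So draws with at least one of each: 1771 − 1211 = 560, probability 560/1771 = 80/253.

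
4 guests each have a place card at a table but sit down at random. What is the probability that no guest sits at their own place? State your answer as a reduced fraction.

3/8

There are 4! = 24 seatings.
By inclusion-exclusion, seatings with no fixed points: C(4,0)·4! − C(4,1)·3! + C(4,2)·2! − C(4,3)·1! + C(4,4)·0! = 9.
Probability = 9/24 = 3/8.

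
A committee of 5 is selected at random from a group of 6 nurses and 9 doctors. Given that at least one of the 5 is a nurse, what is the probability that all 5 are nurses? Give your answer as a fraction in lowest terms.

Work in counts. Selections with at least one nurse: C(15,5) − C(9,5) = 3003 − 126 = 2877.
Of those, selections where all 5 are nurses: C(6,5) = 6.
Conditional probability = 6/2877 = 2/959.

2/959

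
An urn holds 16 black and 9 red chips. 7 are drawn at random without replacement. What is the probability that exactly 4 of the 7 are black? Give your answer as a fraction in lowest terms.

The sample space is all 7-subsets of the 25: C(25,7) = 480700.
Selections with exactly 4 black: choose 4 of the 16 black and 3 of the 9 red, C(16,4)·C(9,3) = 1820·84 = 152880.
Probability = 152880/480700 = 7644/24035.

7644/24035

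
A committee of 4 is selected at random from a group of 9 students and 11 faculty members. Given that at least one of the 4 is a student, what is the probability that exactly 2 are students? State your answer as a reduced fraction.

132/301

Work in counts. Selections with at least one student: C(20,4) − C(11,4) = 4845 − 330 = 4515.
Of those, selections where exactly 2 are students: C(9,2)·C(11,2) = 36·55 = 1980.
Conditional probability = 1980/4515 = 132/301.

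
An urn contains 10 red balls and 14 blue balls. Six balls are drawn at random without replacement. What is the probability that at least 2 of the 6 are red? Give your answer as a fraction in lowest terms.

63/76

Total selections: C(24,6) = 134596.
Count the complement (fewer than 2 red): C(10,0)·C(14,6) + C(10,1)·C(14,5) = 3003 + 20020 = 23023.
Probability = 1 − 23023/134596 = 111573/134596 = 63/76.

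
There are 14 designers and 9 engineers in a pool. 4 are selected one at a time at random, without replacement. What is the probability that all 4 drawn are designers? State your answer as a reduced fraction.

13/115

Multiply the conditional probabilities at each draw: 14/23 · 13/22 · 12/21 · 11/20 = 24024/212520 = 13/115.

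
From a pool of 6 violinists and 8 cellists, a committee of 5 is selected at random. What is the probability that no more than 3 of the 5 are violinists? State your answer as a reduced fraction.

134/143

Total selections: C(14,5) = 2002.
Count the complement (more than 3 violinists): C(6,4)·C(8,1) + C(6,5)·C(8,0) = 120 + 6 = 126.
Probability = 1 − 126/2002 = 1876/2002 = 134/143.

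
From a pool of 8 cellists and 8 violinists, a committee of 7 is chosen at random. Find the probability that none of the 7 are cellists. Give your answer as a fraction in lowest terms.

There are C(16,7) = 11440 possible selections.
Selections with no cellists (all violinists): C(8,7) = 8.
Probability = 8/11440 = 1/1430.

1/1430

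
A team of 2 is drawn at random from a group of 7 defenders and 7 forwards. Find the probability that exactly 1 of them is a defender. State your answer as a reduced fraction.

7/13

Total number of selections: C(14,2) = 91.
Selections with exactly 1 defender: choose 1 of the 7 defenders and 1 of the 7 forwards, C(7,1)·C(7,1) = 7·7 = 49.
Probability = 49/91 = 7/13.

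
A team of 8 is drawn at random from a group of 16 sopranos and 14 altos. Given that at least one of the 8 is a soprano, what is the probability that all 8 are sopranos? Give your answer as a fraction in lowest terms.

Work in counts. Selections with at least one soprano: C(30,8) − C(14,8) = 5852925 − 3003 = 5849922.
Of those, selections where all 8 are sopranos: C(16,8) = 12870.
Conditional probability = 12870/5849922 = 165/74999.

165/74999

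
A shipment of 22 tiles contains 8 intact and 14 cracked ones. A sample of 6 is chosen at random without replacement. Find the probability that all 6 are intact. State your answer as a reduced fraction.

4/10659

There are C(22,6) = 74613 possible selections.
Selections with all intact: C(8,6) = 28.
Probability = 28/74613 = 4/10659.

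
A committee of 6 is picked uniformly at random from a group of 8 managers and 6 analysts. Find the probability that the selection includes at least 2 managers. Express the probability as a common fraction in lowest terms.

Total selections: C(14,6) = 3003.
Count the complement (fewer than 2 managers): C(8,0)·C(6,6) + C(8,1)·C(6,5) = 1 + 48 = 49.
Probability = 1 − 49/3003 = 2954/3003 = 422/429.

422/429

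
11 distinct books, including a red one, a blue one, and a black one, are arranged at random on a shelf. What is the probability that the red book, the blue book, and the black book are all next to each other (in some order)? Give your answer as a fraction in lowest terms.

3/55

There are 11! = 39916800 arrangements.
Treat the three as one block: 9! placements × 3! orders within the block = 362880·6 = 2177280.
Probability = 2177280/39916800 = 3/55.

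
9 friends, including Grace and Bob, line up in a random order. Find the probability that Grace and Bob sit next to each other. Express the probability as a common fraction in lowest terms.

There are 9! = 362880 arrangements.
Treat Grace and Bob as a block: 8! arrangements of the blocks × 2 orders within the block = 2·40320 = 80640.
Probability = 80640/362880 = 2/9.

2/9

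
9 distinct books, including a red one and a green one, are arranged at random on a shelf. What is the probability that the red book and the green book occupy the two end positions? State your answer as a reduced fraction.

There are 9! = 362880 arrangements.
Place the red book and the green book at the ends in 2 ways, arrange the remaining 7 in 7! = 5040 ways: 2·5040 = 10080.
Probability = 10080/362880 = 1/36.

1/36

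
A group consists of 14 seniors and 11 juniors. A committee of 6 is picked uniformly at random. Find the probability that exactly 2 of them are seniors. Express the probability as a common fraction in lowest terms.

There are C(25,6) = 177100 ways to choose 6 from 25.
Selections with exactly 2 seniors: choose 2 of the 14 seniors and 4 of the 11 juniors, C(14,2)·C(11,4) = 91·330 = 30030.
Probability = 30030/177100 = 39/230.

39/230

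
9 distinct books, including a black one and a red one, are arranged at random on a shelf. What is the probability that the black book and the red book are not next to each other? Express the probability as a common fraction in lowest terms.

7/9

There are 9! = 362880 arrangements.
Arrangements with the black book and the red book adjacent: 2·8! = 80640.
So not adjacent: 362880 − 80640 = 282240, probability 282240/362880 = 7/9.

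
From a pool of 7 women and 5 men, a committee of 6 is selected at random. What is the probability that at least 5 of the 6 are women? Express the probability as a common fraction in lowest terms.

4/33

There are C(12,6) = 924 ways to choose the 6.
Favorable selections (at least 5 women): C(7,5)·C(5,1) + C(7,6)·C(5,0) = 105 + 7 = 112.
Probability = 112/924 = 4/33.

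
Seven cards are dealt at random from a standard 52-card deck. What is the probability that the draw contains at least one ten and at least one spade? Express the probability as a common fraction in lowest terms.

There are C(52,7) = 133784560 possible draws.
By inclusion-exclusion on the complements, draws missing all tens or all spades: C(48,7) + C(39,7) − C(36,7) = 73629072 + 15380937 − 8347680 = 80662329.
So draws with at least one of each: 133784560 − 80662329 = 53122231, probability 53122231/133784560.

53122231/133784560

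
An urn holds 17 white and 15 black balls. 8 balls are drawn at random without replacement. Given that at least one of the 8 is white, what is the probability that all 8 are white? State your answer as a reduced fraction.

22/9513

Work in counts. Selections with at least one white: C(32,8) − C(15,8) = 10518300 − 6435 = 10511865.
Of those, selections where all 8 are white: C(17,8) = 24310.
Conditional probability = 24310/10511865 = 22/9513.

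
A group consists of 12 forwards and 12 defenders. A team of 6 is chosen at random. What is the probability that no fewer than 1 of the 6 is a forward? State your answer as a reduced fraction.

434/437

Total selections: C(24,6) = 134596.
The complement is all 6 are defenders: C(12,6) = 924.
Probability = 1 − 924/134596 = 133672/134596 = 434/437.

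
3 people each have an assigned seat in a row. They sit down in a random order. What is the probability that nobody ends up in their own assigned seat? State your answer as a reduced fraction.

1/3

There are 3! = 6 seatings.
By inclusion-exclusion, seatings with no fixed points: C(3,0)·3! − C(3,1)·2! + C(3,2)·1! − C(3,3)·0! = 2.
Probability = 2/6 = 1/3.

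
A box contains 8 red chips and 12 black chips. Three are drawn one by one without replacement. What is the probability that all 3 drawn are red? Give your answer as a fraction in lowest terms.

14/285

Multiply the conditional probabilities at each draw: 8/20 · 7/19 · 6/18 = 336/6840 = 14/285.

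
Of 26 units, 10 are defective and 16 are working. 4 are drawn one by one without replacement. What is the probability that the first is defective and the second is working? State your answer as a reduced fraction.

Multiply the conditional probabilities at each draw: 10/26 · 16/25 = 160/650 = 16/65.

16/65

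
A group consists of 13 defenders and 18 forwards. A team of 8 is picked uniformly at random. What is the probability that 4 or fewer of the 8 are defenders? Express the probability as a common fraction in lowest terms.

There are C(31,8) = 7888725 ways to choose the 8.
Favorable selections (4 or fewer defenders): C(13,0)·C(18,8) + C(13,1)·C(18,7) + C(13,2)·C(18,6) + C(13,3)·C(18,5) + C(13,4)·C(18,4) = 43758 + 413712 + 1447992 + 2450448 + 2187900 = 6543810.
Probability = 6543810/7888725 = 11186/13485.

11186/13485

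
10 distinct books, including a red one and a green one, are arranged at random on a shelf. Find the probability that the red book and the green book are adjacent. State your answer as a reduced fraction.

There are 10! = 3628800 arrangements.
Treat the red book and the green book as a block: 9! arrangements of the blocks × 2 orders within the block = 2·362880 = 725760.
Probability = 725760/3628800 = 1/5.

1/5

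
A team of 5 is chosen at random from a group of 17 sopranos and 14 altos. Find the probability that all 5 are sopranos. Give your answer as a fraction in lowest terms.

884/24273

There are C(31,5) = 169911 possible selections.
Selections with all sopranos: C(17,5) = 6188.
Probability = 6188/169911 = 884/24273.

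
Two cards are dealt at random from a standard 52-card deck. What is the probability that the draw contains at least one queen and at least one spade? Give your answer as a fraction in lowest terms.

There are C(52,2) = 1326 possible draws.
By inclusion-exclusion on the complements, draws missing all queens or all spades: C(48,2) + C(39,2) − C(36,2) = 1128 + 741 − 630 = 1239.
So draws with at least one of each: 1326 − 1239 = 87, probability 87/1326 = 29/442.

29/442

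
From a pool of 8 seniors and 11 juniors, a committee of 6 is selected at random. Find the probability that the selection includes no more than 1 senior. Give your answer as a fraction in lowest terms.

Total selections: C(19,6) = 27132.
Favorable selections (no more than 1 senior): C(8,0)·C(11,6) + C(8,1)·C(11,5) = 462 + 3696 = 4158.
Probability = 4158/27132 = 99/646.

99/646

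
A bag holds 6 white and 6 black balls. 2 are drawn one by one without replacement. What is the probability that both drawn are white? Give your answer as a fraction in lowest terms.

Multiply the conditional probabilities at each draw: 6/12 · 5/11 = 30/132 = 5/22.

5/22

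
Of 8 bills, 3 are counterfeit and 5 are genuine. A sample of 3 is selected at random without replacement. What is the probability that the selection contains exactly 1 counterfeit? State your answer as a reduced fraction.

15/28

The sample space is all 3-subsets of the 8: C(8,3) = 56.
Selections with exactly 1 counterfeit: choose 1 of the 3 counterfeit and 2 of the 5 genuine, C(3,1)·C(5,2) = 3·10 = 30.
Probability = 30/56 = 15/28.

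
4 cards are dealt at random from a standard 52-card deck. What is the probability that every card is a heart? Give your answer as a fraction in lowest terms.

There are C(52,4) = 270725 possible 4-card hands.
Hands that are all hearts: C(13,4) = 715.
Probability = 715/270725 = 11/4165.

11/4165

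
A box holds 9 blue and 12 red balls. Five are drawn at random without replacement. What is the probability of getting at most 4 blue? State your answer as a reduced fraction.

There are C(21,5) = 20349 ways to choose the 5.
The complement is exactly 5 blue: C(9,5)·C(12,0) = 126.
Probability = 1 − 126/20349 = 20223/20349 = 321/323.

321/323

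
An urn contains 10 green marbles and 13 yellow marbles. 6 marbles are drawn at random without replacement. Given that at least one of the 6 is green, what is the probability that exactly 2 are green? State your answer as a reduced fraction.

975/3007

Work in counts. Selections with at least one green: C(23,6) − C(13,6) = 100947 − 1716 = 99231.
Of those, selections where exactly 2 are green: C(10,2)·C(13,4) = 45·715 = 32175.
Conditional probability = 32175/99231 = 975/3007.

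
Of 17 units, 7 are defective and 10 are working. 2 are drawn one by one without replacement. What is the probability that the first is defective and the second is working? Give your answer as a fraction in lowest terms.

35/136

Multiply the conditional probabilities at each draw: 7/17 · 10/16 = 70/272 = 35/136.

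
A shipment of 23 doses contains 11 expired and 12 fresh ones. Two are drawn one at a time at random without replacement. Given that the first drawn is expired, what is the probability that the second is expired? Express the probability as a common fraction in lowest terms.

After removing one expired, 22 remain: 10 expired and 12 fresh.
So the probability the next is expired is 10/22 = 5/11.

5/11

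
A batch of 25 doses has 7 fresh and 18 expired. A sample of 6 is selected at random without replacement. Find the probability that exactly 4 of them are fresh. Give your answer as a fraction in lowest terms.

153/5060

The sample space is all 6-subsets of the 25: C(25,6) = 177100.
Selections with exactly 4 fresh: choose 4 of the 7 fresh and 2 of the 18 expired, C(7,4)·C(18,2) = 35·153 = 5355.
Probability = 5355/177100 = 153/5060.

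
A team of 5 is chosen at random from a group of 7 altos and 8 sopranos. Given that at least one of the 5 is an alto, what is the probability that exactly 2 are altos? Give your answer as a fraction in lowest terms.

Work in counts. Selections with at least one alto: C(15,5) − C(8,5) = 3003 − 56 = 2947.
Of those, selections where exactly 2 are altos: C(7,2)·C(8,3) = 21·56 = 1176.
Conditional probability = 1176/2947 = 168/421.

168/421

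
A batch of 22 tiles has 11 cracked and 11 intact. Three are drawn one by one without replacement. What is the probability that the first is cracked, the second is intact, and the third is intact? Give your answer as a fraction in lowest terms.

11/84

Multiply the conditional probabilities at each draw: 11/22 · 11/21 · 10/20 = 1210/9240 = 11/84.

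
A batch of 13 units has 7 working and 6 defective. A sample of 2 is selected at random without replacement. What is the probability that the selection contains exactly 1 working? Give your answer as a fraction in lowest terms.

7/13

Total number of selections: C(13,2) = 78.
Selections with exactly 1 working: choose 1 of the 7 working and 1 of the 6 defective, C(7,1)·C(6,1) = 7·6 = 42.
Probability = 42/78 = 7/13.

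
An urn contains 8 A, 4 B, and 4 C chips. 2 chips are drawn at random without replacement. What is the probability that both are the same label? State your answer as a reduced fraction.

1/3

There are C(16,2) = 120 ways to draw 2 chips.
All same label: C(8,2) + C(4,2) + C(4,2) = 28 + 6 + 6 = 40.
Probability = 40/120 = 1/3.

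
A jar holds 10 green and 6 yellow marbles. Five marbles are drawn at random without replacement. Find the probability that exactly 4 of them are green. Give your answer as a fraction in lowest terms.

Total number of selections: C(16,5) = 4368.
Selections with exactly 4 green: choose 4 of the 10 green and 1 of the 6 yellow, C(10,4)·C(6,1) = 210·6 = 1260.
Probability = 1260/4368 = 15/52.

15/52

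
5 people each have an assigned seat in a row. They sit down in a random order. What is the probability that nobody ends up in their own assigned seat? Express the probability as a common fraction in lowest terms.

11/30

There are 5! = 120 seatings.
By inclusion-exclusion, seatings with no fixed points: C(5,0)·5! − C(5,1)·4! + C(5,2)·3! − C(5,3)·2! + C(5,4)·1! − C(5,5)·0! = 44.
Probability = 44/120 = 11/30.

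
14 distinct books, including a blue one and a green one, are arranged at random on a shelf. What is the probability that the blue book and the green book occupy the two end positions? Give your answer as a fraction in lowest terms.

1/91

There are 14! = 87178291200 arrangements.
Place the blue book and the green book at the ends in 2 ways, arrange the remaining 12 in 12! = 479001600 ways: 2·479001600 = 958003200.
Probability = 958003200/87178291200 = 1/91.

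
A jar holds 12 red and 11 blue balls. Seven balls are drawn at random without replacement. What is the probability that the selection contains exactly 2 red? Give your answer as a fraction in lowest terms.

There are C(23,7) = 245157 ways to choose 7 from 23.
Selections with exactly 2 red: choose 2 of the 12 red and 5 of the 11 blue, C(12,2)·C(11,5) = 66·462 = 30492.
Probability = 30492/245157 = 924/7429.

924/7429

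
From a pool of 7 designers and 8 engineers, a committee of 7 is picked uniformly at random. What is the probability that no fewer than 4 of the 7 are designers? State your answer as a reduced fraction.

521/1287

Total selections: C(15,7) = 6435.
Favorable selections (no fewer than 4 designers): C(7,4)·C(8,3) + C(7,5)·C(8,2) + C(7,6)·C(8,1) + C(7,7)·C(8,0) = 1960 + 588 + 56 + 1 = 2605.
Probability = 2605/6435 = 521/1287.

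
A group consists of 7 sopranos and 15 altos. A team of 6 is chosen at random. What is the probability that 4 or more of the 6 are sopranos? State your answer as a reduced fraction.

There are C(22,6) = 74613 ways to choose the 6.
Favorable selections (4 or more sopranos): C(7,4)·C(15,2) + C(7,5)·C(15,1) + C(7,6)·C(15,0) = 3675 + 315 + 7 = 3997.
Probability = 3997/74613 = 571/10659.

571/10659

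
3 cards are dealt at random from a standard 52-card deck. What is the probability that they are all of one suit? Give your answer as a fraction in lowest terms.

There are C(52,3) = 22100 possible 3-card hands.
Hands of one suit: 4 suits × C(13,3) = 4·286 = 1144.
Probability = 1144/22100 = 22/425.

22/425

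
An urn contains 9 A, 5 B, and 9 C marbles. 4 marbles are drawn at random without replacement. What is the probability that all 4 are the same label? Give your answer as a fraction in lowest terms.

There are C(23,4) = 8855 ways to draw 4 marbles.
All same label: C(9,4) + C(5,4) + C(9,4) = 126 + 5 + 126 = 257.
Probability = 257/8855.

257/8855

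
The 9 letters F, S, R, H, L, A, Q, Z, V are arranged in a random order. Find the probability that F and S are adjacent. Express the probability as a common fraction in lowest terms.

2/9

There are 9! = 362880 arrangements.
Treat F and S as a block: 8! arrangements of the blocks × 2 orders within the block = 2·40320 = 80640.
Probability = 80640/362880 = 2/9.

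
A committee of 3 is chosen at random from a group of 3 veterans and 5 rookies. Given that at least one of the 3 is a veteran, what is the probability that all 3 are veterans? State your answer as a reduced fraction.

1/46

Work in counts. Selections with at least one veteran: C(8,3) − C(5,3) = 56 − 10 = 46.
Of those, selections where all 3 are veterans: C(3,3) = 1.
Conditional probability = 1/46.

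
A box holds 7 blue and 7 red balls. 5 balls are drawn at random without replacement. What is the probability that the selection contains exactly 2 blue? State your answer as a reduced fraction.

105/286

Total number of selections: C(14,5) = 2002.
Selections with exactly 2 blue: choose 2 of the 7 blue and 3 of the 7 red, C(7,2)·C(7,3) = 21·35 = 735.
Probability = 735/2002 = 105/286.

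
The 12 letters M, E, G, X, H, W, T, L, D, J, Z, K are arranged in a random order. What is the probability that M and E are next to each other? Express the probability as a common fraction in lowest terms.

1/6

There are 12! = 479001600 arrangements.
Treat M and E as a block: 11! arrangements of the blocks × 2 orders within the block = 2·39916800 = 79833600.
Probability = 79833600/479001600 = 1/6.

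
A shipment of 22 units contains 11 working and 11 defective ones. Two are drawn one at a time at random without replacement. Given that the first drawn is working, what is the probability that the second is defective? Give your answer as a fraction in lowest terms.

After removing one working, 21 remain: 10 working and 11 defective.
So the probability the next is defective is 11/21.

11/21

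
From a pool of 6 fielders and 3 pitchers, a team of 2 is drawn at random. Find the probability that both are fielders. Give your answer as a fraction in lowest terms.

There are C(9,2) = 36 possible selections.
Selections with all fielders: C(6,2) = 15.
Probability = 15/36 = 5/12.

5/12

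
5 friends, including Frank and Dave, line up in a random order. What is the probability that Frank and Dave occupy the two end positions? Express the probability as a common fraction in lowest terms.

There are 5! = 120 arrangements.
Place Frank and Dave at the ends in 2 ways, arrange the remaining 3 in 3! = 6 ways: 2·6 = 12.
Probability = 12/120 = 1/10.

1/10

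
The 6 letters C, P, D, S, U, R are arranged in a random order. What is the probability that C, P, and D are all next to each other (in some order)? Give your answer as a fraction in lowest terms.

1/5

There are 6! = 720 arrangements.
Treat the three as one block: 4! placements × 3! orders within the block = 24·6 = 144.
Probability = 144/720 = 1/5.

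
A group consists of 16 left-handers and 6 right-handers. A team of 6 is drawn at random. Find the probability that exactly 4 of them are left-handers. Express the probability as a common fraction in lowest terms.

1300/3553

Total number of selections: C(22,6) = 74613.
Selections with exactly 4 left-handers: choose 4 of the 16 left-handers and 2 of the 6 right-handers, C(16,4)·C(6,2) = 1820·15 = 27300.
Probability = 27300/74613 = 1300/3553.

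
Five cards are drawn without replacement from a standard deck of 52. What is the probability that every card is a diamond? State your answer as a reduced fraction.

33/66640

There are C(52,5) = 2598960 possible 5-card hands.
Hands that are all diamonds: C(13,5) = 1287.
Probability = 1287/2598960 = 33/66640.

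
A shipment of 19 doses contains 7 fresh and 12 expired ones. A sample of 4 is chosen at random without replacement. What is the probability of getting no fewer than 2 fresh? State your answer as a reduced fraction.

Total selections: C(19,4) = 3876.
Count the complement (fewer than 2 fresh): C(7,0)·C(12,4) + C(7,1)·C(12,3) = 495 + 1540 = 2035.
Probability = 1 − 2035/3876 = 1841/3876.

1841/3876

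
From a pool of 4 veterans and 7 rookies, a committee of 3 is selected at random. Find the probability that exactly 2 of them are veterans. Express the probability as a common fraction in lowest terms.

14/55

Total number of selections: C(11,3) = 165.
Selections with exactly 2 veterans: choose 2 of the 4 veterans and 1 of the 7 rookies, C(4,2)·C(7,1) = 6·7 = 42.
Probability = 42/165 = 14/55.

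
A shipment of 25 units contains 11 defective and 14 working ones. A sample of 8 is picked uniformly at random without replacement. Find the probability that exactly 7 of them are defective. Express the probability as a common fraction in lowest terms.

There are C(25,8) = 1081575 ways to choose 8 from 25.
Selections with exactly 7 defective: choose 7 of the 11 defective and 1 of the 14 working, C(11,7)·C(14,1) = 330·14 = 4620.
Probability = 4620/1081575 = 28/6555.

28/6555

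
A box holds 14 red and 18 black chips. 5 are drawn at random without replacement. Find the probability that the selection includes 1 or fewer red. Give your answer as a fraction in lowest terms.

Total selections: C(32,5) = 201376.
Favorable selections (1 or fewer red): C(14,0)·C(18,5) + C(14,1)·C(18,4) = 8568 + 42840 = 51408.
Probability = 51408/201376 = 459/1798.

459/1798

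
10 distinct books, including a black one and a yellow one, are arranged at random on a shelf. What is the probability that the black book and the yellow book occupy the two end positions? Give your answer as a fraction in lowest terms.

There are 10! = 3628800 arrangements.
Place the black book and the yellow book at the ends in 2 ways, arrange the remaining 8 in 8! = 40320 ways: 2·40320 = 80640.
Probability = 80640/3628800 = 1/45.

1/45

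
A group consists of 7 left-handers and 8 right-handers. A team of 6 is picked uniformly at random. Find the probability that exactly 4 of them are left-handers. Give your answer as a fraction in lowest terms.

Total number of selections: C(15,6) = 5005.
Selections with exactly 4 left-handers: choose 4 of the 7 left-handers and 2 of the 8 right-handers, C(7,4)·C(8,2) = 35·28 = 980.
Probability = 980/5005 = 28/143.

28/143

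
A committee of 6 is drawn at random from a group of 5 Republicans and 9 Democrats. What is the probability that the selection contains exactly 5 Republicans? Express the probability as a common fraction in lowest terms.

There are C(14,6) = 3003 ways to choose 6 from 14.
Selections with exactly 5 Republicans: choose 5 of the 5 Republicans and 1 of the 9 Democrats, C(5,5)·C(9,1) = 1·9 = 9.
Probability = 9/3003 = 3/1001.

3/1001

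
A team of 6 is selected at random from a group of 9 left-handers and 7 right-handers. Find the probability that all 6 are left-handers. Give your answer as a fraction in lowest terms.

3/286

There are C(16,6) = 8008 possible selections.
Selections with all left-handers: C(9,6) = 84.
Probability = 84/8008 = 3/286.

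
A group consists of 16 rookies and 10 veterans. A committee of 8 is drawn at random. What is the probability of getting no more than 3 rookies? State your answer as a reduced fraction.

There are C(26,8) = 1562275 ways to choose the 8.
Favorable selections (no more than 3 rookies): C(16,0)·C(10,8) + C(16,1)·C(10,7) + C(16,2)·C(10,6) + C(16,3)·C(10,5) = 45 + 1920 + 25200 + 141120 = 168285.
Probability = 168285/1562275 = 2589/24035.

2589/24035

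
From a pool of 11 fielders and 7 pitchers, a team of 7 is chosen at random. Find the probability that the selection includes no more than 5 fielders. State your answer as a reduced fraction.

785/884

Total selections: C(18,7) = 31824.
Count the complement (more than 5 fielders): C(11,6)·C(7,1) + C(11,7)·C(7,0) = 3234 + 330 = 3564.
Probability = 1 − 3564/31824 = 28260/31824 = 785/884.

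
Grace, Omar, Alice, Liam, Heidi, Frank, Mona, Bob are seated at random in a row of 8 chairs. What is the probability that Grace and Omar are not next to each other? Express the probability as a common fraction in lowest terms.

There are 8! = 40320 arrangements.
Arrangements with Grace and Omar adjacent: 2·7! = 10080.
So not adjacent: 40320 − 10080 = 30240, probability 30240/40320 = 3/4.

3/4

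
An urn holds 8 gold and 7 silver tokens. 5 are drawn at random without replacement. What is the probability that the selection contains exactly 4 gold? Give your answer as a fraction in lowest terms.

Total number of selections: C(15,5) = 3003.
Selections with exactly 4 gold: choose 4 of the 8 gold and 1 of the 7 silver, C(8,4)·C(7,1) = 70·7 = 490.
Probability = 490/3003 = 70/429.

70/429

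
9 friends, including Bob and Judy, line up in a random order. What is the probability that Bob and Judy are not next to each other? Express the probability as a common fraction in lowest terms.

7/9

There are 9! = 362880 arrangements.
Arrangements with Bob and Judy adjacent: 2·8! = 80640.
So not adjacent: 362880 − 80640 = 282240, probability 282240/362880 = 7/9.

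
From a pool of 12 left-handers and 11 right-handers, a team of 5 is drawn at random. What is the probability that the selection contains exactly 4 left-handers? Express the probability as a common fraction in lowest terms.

495/3059

The sample space is all 5-subsets of the 23: C(23,5) = 33649.
Selections with exactly 4 left-handers: choose 4 of the 12 left-handers and 1 of the 11 right-handers, C(12,4)·C(11,1) = 495·11 = 5445.
Probability = 5445/33649 = 495/3059.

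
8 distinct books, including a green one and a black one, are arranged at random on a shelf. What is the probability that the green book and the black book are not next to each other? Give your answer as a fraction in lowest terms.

3/4

There are 8! = 40320 arrangements.
Arrangements with the green book and the black book adjacent: 2·7! = 10080.
So not adjacent: 40320 − 10080 = 30240, probability 30240/40320 = 3/4.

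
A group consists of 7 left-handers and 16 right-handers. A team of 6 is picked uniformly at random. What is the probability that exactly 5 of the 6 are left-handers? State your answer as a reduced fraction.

16/4807

There are C(23,6) = 100947 ways to choose 6 from 23.
Selections with exactly 5 left-handers: choose 5 of the 7 left-handers and 1 of the 16 right-handers, C(7,5)·C(16,1) = 21·16 = 336.
Probability = 336/100947 = 16/4807.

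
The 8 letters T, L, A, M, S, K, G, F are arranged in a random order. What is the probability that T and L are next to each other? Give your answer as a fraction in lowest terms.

1/4

There are 8! = 40320 arrangements.
Treat T and L as a block: 7! arrangements of the blocks × 2 orders within the block = 2·5040 = 10080.
Probability = 10080/40320 = 1/4.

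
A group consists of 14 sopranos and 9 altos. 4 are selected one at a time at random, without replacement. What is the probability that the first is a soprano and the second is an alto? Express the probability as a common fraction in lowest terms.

Multiply the conditional probabilities at each draw: 14/23 · 9/22 = 126/506 = 63/253.

63/253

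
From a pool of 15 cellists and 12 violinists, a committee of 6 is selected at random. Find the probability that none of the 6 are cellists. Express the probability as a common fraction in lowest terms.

There are C(27,6) = 296010 possible selections.
Selections with no cellists (all violinists): C(12,6) = 924.
Probability = 924/296010 = 14/4485.

14/4485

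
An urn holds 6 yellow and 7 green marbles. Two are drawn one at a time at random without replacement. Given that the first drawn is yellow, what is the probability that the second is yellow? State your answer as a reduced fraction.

After removing one yellow, 12 remain: 5 yellow and 7 green.
So the probability the next is yellow is 5/12.

5/12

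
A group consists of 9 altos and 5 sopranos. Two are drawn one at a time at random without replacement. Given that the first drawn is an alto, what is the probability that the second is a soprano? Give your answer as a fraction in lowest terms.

After removing one alto, 13 remain: 8 altos and 5 sopranos.
So the probability the next is a soprano is 5/13.

5/13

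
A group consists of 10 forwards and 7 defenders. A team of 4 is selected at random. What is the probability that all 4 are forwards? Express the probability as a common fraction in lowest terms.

3/34

There are C(17,4) = 2380 possible selections.
Selections with all forwards: C(10,4) = 210.
Probability = 210/2380 = 3/34.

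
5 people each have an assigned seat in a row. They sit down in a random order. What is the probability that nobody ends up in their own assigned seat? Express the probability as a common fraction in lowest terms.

There are 5! = 120 seatings.
By inclusion-exclusion, seatings with no fixed points: C(5,0)·5! − C(5,1)·4! + C(5,2)·3! − C(5,3)·2! + C(5,4)·1! − C(5,5)·0! = 44.
Probability = 44/120 = 11/30.

11/30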